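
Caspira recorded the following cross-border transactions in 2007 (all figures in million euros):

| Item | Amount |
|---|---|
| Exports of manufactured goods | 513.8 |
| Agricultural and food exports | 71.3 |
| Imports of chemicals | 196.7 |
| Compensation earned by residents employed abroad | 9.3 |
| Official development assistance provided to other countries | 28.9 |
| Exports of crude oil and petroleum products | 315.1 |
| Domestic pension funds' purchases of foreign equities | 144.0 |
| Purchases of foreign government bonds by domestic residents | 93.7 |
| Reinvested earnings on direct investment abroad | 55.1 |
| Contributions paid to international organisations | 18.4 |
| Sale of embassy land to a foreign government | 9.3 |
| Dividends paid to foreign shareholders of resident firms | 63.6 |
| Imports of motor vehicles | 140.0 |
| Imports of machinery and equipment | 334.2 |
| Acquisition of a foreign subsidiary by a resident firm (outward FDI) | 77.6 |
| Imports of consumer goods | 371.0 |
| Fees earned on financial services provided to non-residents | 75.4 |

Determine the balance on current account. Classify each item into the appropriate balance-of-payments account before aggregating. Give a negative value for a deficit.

-112.8

Goods: -196.7 - 140.0 + 315.1 - 334.2 - 371.0 + 513.8 + 71.3 = -141.7
Services: 75.4
Primary income: 55.1 - 63.6 + 9.3 = 0.8
Secondary income: -28.9 - 18.4 = -47.3
Current account = (-141.7) + 75.4 + 0.8 + (-47.3) = -112.8
(Excluded from the current account — financial account: domestic pension funds' purchases of foreign equities 144.0, purchases of foreign government bonds by domestic residents 93.7, acquisition of a foreign subsidiary by a resident firm (outward FDI) 77.6; capital account: sale of embassy land to a foreign government 9.3.)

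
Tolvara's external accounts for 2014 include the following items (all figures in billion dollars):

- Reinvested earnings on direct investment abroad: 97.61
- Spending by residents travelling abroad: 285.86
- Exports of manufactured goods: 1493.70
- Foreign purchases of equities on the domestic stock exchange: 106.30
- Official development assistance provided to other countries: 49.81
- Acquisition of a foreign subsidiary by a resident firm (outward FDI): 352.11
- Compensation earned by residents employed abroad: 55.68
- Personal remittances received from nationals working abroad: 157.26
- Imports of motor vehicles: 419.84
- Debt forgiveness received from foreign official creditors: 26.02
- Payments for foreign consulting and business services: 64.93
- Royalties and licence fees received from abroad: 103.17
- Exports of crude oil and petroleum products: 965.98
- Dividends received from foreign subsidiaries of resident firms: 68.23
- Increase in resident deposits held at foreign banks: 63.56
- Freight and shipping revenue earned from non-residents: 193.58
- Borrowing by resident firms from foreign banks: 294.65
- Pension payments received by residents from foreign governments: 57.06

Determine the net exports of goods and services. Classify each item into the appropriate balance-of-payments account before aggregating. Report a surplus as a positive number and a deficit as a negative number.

Goods: 965.98 - 419.84 + 1493.70 = 2039.84
Services: -285.86 + 103.17 - 64.93 + 193.58 = -54.04
Trade balance = 2039.84 + (-54.04) = 1985.80
(Excluded from the trade balance — primary income: reinvested earnings on direct investment abroad 97.61, compensation earned by residents employed abroad 55.68, dividends received from foreign subsidiaries of resident firms 68.23; financial account: foreign purchases of equities on the domestic stock exchange 106.30, acquisition of a foreign subsidiary by a resident firm (outward FDI) 352.11, increase in resident deposits held at foreign banks 63.56, borrowing by resident firms from foreign banks 294.65; secondary income: official development assistance provided to other countries 49.81, personal remittances received from nationals working abroad 157.26, pension payments received by residents from foreign governments 57.06; capital account: debt forgiveness received from foreign official creditors 26.02.)

1985.80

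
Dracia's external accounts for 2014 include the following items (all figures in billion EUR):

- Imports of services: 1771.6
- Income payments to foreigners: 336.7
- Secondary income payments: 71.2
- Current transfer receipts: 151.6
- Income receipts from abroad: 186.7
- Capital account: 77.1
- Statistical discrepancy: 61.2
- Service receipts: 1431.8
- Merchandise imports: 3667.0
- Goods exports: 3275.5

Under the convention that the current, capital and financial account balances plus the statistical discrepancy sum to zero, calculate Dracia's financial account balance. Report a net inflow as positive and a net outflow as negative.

Goods balance = 3275.5 - 3667.0 = -391.5
Services balance = 1431.8 - 1771.6 = -339.8
Trade balance (goods + services) = -391.5 + (-339.8) = -731.3
Net primary income = 186.7 - 336.7 = -150.0
Net secondary income = 151.6 - 71.2 = 80.4
Current account = -731.3 + (-150.0) + 80.4 = -800.9
Financial account = -(-800.9 + 77.1 + 61.2) = 662.6

662.6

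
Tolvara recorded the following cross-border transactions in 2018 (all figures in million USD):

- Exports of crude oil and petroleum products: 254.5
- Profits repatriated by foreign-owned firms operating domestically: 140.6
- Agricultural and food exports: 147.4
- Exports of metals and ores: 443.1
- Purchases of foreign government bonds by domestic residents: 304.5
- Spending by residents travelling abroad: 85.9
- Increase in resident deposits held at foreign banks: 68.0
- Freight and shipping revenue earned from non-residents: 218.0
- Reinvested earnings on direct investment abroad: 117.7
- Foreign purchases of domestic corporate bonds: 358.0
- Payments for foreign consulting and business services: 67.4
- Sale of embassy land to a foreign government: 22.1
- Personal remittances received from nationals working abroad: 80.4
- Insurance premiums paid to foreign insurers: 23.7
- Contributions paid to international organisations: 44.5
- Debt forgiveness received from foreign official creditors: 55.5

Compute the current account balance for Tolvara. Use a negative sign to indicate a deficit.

Goods: 147.4 + 254.5 + 443.1 = 845.0
Services: -85.9 - 23.7 + 218.0 - 67.4 = 41.0
Primary income: -140.6 + 117.7 = -22.9
Secondary income: 80.4 - 44.5 = 35.9
Current account = 845.0 + 41.0 + (-22.9) + 35.9 = 899.0
(Excluded from the current account — financial account: purchases of foreign government bonds by domestic residents 304.5, increase in resident deposits held at foreign banks 68.0, foreign purchases of domestic corporate bonds 358.0; capital account: sale of embassy land to a foreign government 22.1, debt forgiveness received from foreign official creditors 55.5.)

899.0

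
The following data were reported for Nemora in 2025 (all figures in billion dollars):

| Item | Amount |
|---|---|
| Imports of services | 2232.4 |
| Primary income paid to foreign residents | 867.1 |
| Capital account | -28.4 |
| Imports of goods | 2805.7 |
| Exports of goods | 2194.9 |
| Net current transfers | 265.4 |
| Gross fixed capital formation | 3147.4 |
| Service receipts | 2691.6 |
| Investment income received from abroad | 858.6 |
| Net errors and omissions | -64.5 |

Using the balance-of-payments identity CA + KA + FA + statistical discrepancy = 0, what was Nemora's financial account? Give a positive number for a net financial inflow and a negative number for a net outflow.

-12.4

Goods balance = 2194.9 - 2805.7 = -610.8
Services balance = 2691.6 - 2232.4 = 459.2
Trade balance (goods + services) = -610.8 + 459.2 = -151.6
Net primary income = 858.6 - 867.1 = -8.5
Net secondary income = 265.4
Current account = -151.6 + (-8.5) + 265.4 = 105.3
Financial account = -(105.3 + (-28.4) + (-64.5)) = -12.4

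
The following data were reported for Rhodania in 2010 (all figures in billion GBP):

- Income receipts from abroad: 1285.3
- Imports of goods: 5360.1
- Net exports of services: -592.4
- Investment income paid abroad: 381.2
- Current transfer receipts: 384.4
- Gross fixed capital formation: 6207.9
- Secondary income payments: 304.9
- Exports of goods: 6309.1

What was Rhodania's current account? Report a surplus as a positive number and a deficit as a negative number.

Goods balance = 6309.1 - 5360.1 = 949.0
Services balance = -592.4
Trade balance (goods + services) = 949.0 + (-592.4) = 356.6
Net primary income = 1285.3 - 381.2 = 904.1
Net secondary income = 384.4 - 304.9 = 79.5
Current account = 356.6 + 904.1 + 79.5 = 1340.2

1340.2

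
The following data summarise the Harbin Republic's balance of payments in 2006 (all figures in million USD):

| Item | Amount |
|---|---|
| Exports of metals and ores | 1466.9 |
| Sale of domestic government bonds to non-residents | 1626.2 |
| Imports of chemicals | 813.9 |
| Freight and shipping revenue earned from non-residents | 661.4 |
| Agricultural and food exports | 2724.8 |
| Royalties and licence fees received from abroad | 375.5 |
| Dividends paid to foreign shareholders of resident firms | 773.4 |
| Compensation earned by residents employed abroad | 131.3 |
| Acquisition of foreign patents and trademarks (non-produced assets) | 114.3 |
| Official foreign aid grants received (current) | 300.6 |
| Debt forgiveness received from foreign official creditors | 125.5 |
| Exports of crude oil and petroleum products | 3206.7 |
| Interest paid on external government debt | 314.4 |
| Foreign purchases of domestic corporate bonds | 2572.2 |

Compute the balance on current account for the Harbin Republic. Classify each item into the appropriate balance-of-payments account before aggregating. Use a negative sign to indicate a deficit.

Goods: 1466.9 + 2724.8 - 813.9 + 3206.7 = 6584.5
Services: 661.4 + 375.5 = 1036.9
Primary income: -314.4 + 131.3 - 773.4 = -956.5
Secondary income: 300.6
Current account = 6584.5 + 1036.9 + (-956.5) + 300.6 = 6965.5
(Excluded from the current account — financial account: sale of domestic government bonds to non-residents 1626.2, foreign purchases of domestic corporate bonds 2572.2; capital account: acquisition of foreign patents and trademarks (non-produced assets) 114.3, debt forgiveness received from foreign official creditors 125.5.)

6965.5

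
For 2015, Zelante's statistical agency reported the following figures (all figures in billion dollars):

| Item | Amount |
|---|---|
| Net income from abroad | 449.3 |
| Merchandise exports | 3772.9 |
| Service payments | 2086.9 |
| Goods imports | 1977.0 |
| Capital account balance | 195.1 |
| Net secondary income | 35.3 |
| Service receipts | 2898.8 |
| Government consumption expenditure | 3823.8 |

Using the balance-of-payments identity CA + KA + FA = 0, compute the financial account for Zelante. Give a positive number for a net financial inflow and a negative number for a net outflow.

Goods balance = 3772.9 - 1977.0 = 1795.9
Services balance = 2898.8 - 2086.9 = 811.9
Trade balance (goods + services) = 1795.9 + 811.9 = 2607.8
Net primary income = 449.3
Net secondary income = 35.3
Current account = 2607.8 + 449.3 + 35.3 = 3092.4
Financial account = -(3092.4 + 195.1) = -3287.5

-3287.5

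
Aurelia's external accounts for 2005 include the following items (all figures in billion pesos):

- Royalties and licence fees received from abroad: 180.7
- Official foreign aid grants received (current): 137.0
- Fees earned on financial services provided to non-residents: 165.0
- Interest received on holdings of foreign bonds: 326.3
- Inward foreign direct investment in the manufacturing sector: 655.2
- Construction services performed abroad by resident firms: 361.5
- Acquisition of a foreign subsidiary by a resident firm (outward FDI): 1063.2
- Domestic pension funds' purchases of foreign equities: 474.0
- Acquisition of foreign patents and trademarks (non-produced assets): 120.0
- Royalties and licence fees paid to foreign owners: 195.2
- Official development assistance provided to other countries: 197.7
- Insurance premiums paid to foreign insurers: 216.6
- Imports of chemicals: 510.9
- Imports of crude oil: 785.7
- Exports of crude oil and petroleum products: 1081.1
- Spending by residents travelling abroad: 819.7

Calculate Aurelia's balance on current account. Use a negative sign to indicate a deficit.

Goods: -510.9 - 785.7 + 1081.1 = -215.5
Services: -819.7 + 165.0 + 361.5 - 216.6 - 195.2 + 180.7 = -524.3
Primary income: 326.3
Secondary income: 137.0 - 197.7 = -60.7
Current account = (-215.5) + (-524.3) + 326.3 + (-60.7) = -474.2
(Excluded from the current account — financial account: inward foreign direct investment in the manufacturing sector 655.2, acquisition of a foreign subsidiary by a resident firm (outward FDI) 1063.2, domestic pension funds' purchases of foreign equities 474.0; capital account: acquisition of foreign patents and trademarks (non-produced assets) 120.0.)

-474.2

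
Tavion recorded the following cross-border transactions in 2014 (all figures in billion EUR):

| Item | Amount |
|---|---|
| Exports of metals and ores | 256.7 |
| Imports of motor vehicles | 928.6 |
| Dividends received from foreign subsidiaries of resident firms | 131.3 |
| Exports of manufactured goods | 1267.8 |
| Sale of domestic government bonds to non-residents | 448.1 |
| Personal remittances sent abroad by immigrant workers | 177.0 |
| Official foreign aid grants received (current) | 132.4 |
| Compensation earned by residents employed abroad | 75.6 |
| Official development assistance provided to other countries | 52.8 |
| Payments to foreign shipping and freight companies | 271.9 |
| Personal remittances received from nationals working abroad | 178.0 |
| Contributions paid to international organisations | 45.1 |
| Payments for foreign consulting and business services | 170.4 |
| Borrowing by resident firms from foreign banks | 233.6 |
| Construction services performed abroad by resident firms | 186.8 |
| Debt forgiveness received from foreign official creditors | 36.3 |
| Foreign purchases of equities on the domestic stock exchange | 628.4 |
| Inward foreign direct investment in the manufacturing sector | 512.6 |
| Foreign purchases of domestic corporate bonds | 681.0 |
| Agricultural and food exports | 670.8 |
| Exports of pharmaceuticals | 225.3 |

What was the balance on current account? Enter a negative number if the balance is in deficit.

Goods: 225.3 + 670.8 + 1267.8 + 256.7 - 928.6 = 1492.0
Services: -170.4 + 186.8 - 271.9 = -255.5
Primary income: 131.3 + 75.6 = 206.9
Secondary income: -52.8 + 132.4 - 45.1 + 178.0 - 177.0 = 35.5
Current account = 1492.0 + (-255.5) + 206.9 + 35.5 = 1478.9
(Excluded from the current account — financial account: sale of domestic government bonds to non-residents 448.1, borrowing by resident firms from foreign banks 233.6, foreign purchases of equities on the domestic stock exchange 628.4, inward foreign direct investment in the manufacturing sector 512.6, foreign purchases of domestic corporate bonds 681.0; capital account: debt forgiveness received from foreign official creditors 36.3.)

1478.9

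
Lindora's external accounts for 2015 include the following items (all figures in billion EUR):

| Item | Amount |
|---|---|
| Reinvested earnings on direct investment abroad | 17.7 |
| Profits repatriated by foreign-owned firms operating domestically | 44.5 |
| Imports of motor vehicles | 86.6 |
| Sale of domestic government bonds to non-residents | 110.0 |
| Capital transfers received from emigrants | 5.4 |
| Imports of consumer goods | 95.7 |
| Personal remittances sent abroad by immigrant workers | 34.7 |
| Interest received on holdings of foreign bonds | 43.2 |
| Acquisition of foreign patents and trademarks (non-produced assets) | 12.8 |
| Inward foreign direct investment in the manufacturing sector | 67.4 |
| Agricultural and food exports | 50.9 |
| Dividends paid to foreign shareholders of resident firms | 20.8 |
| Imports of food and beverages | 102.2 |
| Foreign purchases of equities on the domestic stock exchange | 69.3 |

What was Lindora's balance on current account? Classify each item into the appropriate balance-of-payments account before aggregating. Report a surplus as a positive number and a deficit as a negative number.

Goods: 50.9 - 95.7 - 86.6 - 102.2 = -233.6
Primary income: -44.5 + 43.2 - 20.8 + 17.7 = -4.4
Secondary income: -34.7
Current account = (-233.6) + (-4.4) + (-34.7) = -272.7
(Excluded from the current account — financial account: sale of domestic government bonds to non-residents 110.0, inward foreign direct investment in the manufacturing sector 67.4, foreign purchases of equities on the domestic stock exchange 69.3; capital account: capital transfers received from emigrants 5.4, acquisition of foreign patents and trademarks (non-produced assets) 12.8.)

-272.7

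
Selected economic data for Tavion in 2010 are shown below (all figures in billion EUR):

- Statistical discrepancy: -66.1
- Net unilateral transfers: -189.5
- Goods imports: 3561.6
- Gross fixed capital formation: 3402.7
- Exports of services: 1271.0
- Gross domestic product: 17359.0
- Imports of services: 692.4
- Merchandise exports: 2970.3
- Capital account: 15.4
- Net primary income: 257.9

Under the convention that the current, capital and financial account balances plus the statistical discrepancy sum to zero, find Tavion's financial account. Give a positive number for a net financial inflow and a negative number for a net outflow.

-5.0

Goods balance = 2970.3 - 3561.6 = -591.3
Services balance = 1271.0 - 692.4 = 578.6
Trade balance (goods + services) = -591.3 + 578.6 = -12.7
Net primary income = 257.9
Net secondary income = -189.5
Current account = -12.7 + 257.9 + (-189.5) = 55.7
Financial account = -(55.7 + 15.4 + (-66.1)) = -5.0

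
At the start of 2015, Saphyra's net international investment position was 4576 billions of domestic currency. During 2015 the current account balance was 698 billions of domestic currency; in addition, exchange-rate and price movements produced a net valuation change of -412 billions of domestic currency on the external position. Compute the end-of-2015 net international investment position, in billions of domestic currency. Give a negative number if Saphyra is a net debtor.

Change in NIIP = current account + net valuation change = 698 + (-412) = 286
End-of-year NIIP = 4576 + 286 = 4862

4862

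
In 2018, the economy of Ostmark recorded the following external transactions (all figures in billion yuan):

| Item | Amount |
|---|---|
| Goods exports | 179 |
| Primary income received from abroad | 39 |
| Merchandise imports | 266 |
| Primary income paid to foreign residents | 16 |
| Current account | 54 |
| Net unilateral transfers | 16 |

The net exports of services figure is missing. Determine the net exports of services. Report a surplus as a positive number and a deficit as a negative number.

Current account = goods balance + services balance + net primary income + net secondary income
Sum of the known components = -48
Net exports of services = CA - (known components) = 54 - (-48) = 102

102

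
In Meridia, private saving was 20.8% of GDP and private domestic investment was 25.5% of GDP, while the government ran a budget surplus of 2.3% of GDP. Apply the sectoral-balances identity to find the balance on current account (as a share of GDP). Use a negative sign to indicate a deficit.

By the sectoral-balances identity, CA = (S_private - I) + (T - G).
Private balance = 20.8 - 25.5 = -4.7
Government balance (T - G) = 2.3
CA = -4.7 + 2.3 = -2.4

-2.4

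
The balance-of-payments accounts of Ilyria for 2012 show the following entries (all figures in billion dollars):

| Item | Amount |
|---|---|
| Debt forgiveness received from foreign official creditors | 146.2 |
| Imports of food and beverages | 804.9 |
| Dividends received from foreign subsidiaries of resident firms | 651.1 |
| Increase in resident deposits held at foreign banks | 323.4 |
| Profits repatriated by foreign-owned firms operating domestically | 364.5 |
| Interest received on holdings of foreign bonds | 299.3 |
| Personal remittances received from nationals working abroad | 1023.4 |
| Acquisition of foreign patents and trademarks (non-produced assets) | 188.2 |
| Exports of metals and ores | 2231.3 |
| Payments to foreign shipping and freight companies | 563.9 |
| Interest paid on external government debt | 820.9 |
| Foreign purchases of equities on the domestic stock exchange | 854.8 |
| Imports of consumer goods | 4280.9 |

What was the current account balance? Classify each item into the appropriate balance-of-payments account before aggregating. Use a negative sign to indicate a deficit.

-2630.0

Goods: -804.9 + 2231.3 - 4280.9 = -2854.5
Services: -563.9
Primary income: 651.1 - 364.5 + 299.3 - 820.9 = -235.0
Secondary income: 1023.4
Current account = (-2854.5) + (-563.9) + (-235.0) + 1023.4 = -2630.0
(Excluded from the current account — capital account: debt forgiveness received from foreign official creditors 146.2, acquisition of foreign patents and trademarks (non-produced assets) 188.2; financial account: increase in resident deposits held at foreign banks 323.4, foreign purchases of equities on the domestic stock exchange 854.8.)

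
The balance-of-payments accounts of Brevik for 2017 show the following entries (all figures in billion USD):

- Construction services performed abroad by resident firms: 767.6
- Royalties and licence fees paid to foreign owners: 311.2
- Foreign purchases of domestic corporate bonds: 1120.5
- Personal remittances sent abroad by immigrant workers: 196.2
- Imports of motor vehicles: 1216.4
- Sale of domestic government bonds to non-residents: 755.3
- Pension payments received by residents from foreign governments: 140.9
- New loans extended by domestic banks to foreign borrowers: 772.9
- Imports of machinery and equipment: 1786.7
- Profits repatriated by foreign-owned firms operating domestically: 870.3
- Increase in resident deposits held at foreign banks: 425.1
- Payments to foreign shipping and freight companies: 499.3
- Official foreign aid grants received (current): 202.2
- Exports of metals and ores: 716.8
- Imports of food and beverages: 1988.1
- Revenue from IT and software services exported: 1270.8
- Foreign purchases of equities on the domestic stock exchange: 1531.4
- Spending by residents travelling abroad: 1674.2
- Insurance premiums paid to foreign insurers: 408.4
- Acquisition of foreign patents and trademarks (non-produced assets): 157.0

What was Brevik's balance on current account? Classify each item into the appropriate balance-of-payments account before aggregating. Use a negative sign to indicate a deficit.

-5852.5

Goods: 716.8 - 1786.7 - 1216.4 - 1988.1 = -4274.4
Services: 1270.8 + 767.6 - 499.3 - 408.4 - 311.2 - 1674.2 = -854.7
Primary income: -870.3
Secondary income: -196.2 + 202.2 + 140.9 = 146.9
Current account = (-4274.4) + (-854.7) + (-870.3) + 146.9 = -5852.5
(Excluded from the current account — financial account: foreign purchases of domestic corporate bonds 1120.5, sale of domestic government bonds to non-residents 755.3, new loans extended by domestic banks to foreign borrowers 772.9, increase in resident deposits held at foreign banks 425.1, foreign purchases of equities on the domestic stock exchange 1531.4; capital account: acquisition of foreign patents and trademarks (non-produced assets) 157.0.)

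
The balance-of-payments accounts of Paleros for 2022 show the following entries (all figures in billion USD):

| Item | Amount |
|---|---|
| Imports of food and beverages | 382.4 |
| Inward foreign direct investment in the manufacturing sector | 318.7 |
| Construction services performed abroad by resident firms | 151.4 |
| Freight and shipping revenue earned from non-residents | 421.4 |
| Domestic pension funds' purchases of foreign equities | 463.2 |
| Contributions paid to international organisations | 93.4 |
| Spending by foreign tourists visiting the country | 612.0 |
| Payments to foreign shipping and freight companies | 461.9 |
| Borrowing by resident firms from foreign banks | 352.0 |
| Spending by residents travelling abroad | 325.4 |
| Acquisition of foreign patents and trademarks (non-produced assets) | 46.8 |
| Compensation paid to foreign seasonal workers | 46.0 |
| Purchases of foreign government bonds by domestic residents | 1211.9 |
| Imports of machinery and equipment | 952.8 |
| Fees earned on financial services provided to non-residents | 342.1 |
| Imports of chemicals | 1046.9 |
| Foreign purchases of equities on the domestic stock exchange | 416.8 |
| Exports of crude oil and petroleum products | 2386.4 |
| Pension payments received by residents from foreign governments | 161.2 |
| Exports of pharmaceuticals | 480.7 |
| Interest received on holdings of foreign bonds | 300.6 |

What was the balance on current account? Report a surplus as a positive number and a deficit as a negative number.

Goods: -1046.9 - 382.4 - 952.8 + 2386.4 + 480.7 = 485.0
Services: 342.1 + 151.4 - 325.4 + 421.4 - 461.9 + 612.0 = 739.6
Primary income: 300.6 - 46.0 = 254.6
Secondary income: 161.2 - 93.4 = 67.8
Current account = 485.0 + 739.6 + 254.6 + 67.8 = 1547.0
(Excluded from the current account — financial account: inward foreign direct investment in the manufacturing sector 318.7, domestic pension funds' purchases of foreign equities 463.2, borrowing by resident firms from foreign banks 352.0, purchases of foreign government bonds by domestic residents 1211.9, foreign purchases of equities on the domestic stock exchange 416.8; capital account: acquisition of foreign patents and trademarks (non-produced assets) 46.8.)

1547.0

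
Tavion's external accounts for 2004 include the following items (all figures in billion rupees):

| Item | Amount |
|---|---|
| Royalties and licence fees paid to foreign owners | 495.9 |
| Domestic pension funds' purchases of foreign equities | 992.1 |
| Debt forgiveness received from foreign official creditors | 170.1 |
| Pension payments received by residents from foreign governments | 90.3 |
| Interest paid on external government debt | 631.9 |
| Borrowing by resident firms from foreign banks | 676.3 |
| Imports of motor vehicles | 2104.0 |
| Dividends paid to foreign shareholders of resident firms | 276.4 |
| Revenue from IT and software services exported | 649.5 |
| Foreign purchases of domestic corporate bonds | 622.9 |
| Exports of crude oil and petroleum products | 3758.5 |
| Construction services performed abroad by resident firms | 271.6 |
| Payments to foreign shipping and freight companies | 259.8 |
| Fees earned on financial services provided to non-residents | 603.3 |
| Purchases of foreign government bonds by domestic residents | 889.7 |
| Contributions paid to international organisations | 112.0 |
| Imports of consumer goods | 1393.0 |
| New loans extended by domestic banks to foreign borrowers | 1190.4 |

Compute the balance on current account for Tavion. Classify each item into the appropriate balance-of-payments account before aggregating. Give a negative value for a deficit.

Goods: -2104.0 + 3758.5 - 1393.0 = 261.5
Services: 271.6 - 495.9 - 259.8 + 603.3 + 649.5 = 768.7
Primary income: -276.4 - 631.9 = -908.3
Secondary income: 90.3 - 112.0 = -21.7
Current account = 261.5 + 768.7 + (-908.3) + (-21.7) = 100.2
(Excluded from the current account — financial account: domestic pension funds' purchases of foreign equities 992.1, borrowing by resident firms from foreign banks 676.3, foreign purchases of domestic corporate bonds 622.9, purchases of foreign government bonds by domestic residents 889.7, new loans extended by domestic banks to foreign borrowers 1190.4; capital account: debt forgiveness received from foreign official creditors 170.1.)

100.2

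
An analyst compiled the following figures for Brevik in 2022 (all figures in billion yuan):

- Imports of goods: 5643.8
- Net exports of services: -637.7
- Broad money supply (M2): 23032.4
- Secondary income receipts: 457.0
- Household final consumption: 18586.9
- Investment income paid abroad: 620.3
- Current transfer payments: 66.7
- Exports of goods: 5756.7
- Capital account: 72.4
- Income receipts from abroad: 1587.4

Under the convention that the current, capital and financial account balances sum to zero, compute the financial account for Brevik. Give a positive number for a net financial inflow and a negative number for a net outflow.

-905.0

Goods balance = 5756.7 - 5643.8 = 112.9
Services balance = -637.7
Trade balance (goods + services) = 112.9 + (-637.7) = -524.8
Net primary income = 1587.4 - 620.3 = 967.1
Net secondary income = 457.0 - 66.7 = 390.3
Current account = -524.8 + 967.1 + 390.3 = 832.6
Financial account = -(832.6 + 72.4) = -905.0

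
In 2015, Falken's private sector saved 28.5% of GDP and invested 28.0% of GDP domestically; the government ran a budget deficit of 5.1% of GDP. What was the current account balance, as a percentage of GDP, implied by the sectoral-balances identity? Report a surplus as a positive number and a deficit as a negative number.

-4.6

By the sectoral-balances identity, CA = (S_private - I) + (T - G).
Private balance = 28.5 - 28.0 = 0.5
Government balance (T - G) = -5.1
CA = 0.5 + (-5.1) = -4.6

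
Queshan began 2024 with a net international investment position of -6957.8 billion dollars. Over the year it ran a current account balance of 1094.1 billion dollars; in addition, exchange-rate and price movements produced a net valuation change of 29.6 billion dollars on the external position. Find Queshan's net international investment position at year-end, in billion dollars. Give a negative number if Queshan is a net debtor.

Change in NIIP = current account + net valuation change = 1094.1 + 29.6 = 1123.7
End-of-year NIIP = -6957.8 + 1123.7 = -5834.1

-5834.1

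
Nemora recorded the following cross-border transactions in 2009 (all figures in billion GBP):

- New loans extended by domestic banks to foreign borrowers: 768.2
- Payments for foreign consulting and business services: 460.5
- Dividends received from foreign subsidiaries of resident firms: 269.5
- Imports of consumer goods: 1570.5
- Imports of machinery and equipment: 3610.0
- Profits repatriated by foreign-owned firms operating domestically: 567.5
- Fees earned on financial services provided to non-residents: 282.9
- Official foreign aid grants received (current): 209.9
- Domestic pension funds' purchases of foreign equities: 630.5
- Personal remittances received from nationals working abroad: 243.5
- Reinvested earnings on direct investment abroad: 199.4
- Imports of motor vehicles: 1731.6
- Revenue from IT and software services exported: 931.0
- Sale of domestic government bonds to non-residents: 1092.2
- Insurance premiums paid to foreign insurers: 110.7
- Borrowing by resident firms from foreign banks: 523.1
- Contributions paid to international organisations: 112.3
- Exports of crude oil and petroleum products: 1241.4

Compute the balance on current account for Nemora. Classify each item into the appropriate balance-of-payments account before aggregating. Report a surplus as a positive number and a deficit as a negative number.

-4785.5

Goods: 1241.4 - 1570.5 - 3610.0 - 1731.6 = -5670.7
Services: -460.5 + 282.9 - 110.7 + 931.0 = 642.7
Primary income: 269.5 - 567.5 + 199.4 = -98.6
Secondary income: 243.5 - 112.3 + 209.9 = 341.1
Current account = (-5670.7) + 642.7 + (-98.6) + 341.1 = -4785.5
(Excluded from the current account — financial account: new loans extended by domestic banks to foreign borrowers 768.2, domestic pension funds' purchases of foreign equities 630.5, sale of domestic government bonds to non-residents 1092.2, borrowing by resident firms from foreign banks 523.1.)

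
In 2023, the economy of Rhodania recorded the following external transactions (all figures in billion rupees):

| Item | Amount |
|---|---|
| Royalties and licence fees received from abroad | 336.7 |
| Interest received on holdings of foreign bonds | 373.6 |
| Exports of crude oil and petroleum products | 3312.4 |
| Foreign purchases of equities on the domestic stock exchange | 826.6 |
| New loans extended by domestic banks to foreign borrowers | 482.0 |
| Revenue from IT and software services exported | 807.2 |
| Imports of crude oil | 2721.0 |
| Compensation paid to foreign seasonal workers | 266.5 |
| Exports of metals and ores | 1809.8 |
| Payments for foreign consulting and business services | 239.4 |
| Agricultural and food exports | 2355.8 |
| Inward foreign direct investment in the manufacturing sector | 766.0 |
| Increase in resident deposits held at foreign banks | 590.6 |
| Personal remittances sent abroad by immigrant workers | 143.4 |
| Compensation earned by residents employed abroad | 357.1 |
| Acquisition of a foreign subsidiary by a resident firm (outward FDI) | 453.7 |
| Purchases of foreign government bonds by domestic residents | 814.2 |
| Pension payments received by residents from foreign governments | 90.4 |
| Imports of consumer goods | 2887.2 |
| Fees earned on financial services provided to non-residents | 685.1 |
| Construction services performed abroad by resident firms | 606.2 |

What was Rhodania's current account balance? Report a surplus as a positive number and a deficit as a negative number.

4476.8

Goods: 3312.4 - 2721.0 + 1809.8 + 2355.8 - 2887.2 = 1869.8
Services: 336.7 + 606.2 - 239.4 + 685.1 + 807.2 = 2195.8
Primary income: 357.1 - 266.5 + 373.6 = 464.2
Secondary income: -143.4 + 90.4 = -53.0
Current account = 1869.8 + 2195.8 + 464.2 + (-53.0) = 4476.8
(Excluded from the current account — financial account: foreign purchases of equities on the domestic stock exchange 826.6, new loans extended by domestic banks to foreign borrowers 482.0, inward foreign direct investment in the manufacturing sector 766.0, increase in resident deposits held at foreign banks 590.6, acquisition of a foreign subsidiary by a resident firm (outward FDI) 453.7, purchases of foreign government bonds by domestic residents 814.2.)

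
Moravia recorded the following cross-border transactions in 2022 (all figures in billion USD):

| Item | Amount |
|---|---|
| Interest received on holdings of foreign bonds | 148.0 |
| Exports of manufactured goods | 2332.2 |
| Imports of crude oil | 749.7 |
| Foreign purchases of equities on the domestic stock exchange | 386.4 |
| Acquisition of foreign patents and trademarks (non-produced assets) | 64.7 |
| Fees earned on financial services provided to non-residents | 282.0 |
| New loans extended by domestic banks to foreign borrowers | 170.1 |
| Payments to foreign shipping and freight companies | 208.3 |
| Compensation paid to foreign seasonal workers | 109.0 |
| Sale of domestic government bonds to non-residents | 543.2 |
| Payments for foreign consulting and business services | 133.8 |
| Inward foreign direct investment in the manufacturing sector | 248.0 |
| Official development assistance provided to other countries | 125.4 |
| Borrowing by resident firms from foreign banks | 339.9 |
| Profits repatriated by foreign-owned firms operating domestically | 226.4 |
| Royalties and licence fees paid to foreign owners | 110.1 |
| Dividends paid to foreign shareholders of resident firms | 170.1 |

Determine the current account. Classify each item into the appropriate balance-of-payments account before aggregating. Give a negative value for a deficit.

929.4

Goods: -749.7 + 2332.2 = 1582.5
Services: 282.0 - 208.3 - 133.8 - 110.1 = -170.2
Primary income: 148.0 - 109.0 - 226.4 - 170.1 = -357.5
Secondary income: -125.4
Current account = 1582.5 + (-170.2) + (-357.5) + (-125.4) = 929.4
(Excluded from the current account — financial account: foreign purchases of equities on the domestic stock exchange 386.4, new loans extended by domestic banks to foreign borrowers 170.1, sale of domestic government bonds to non-residents 543.2, inward foreign direct investment in the manufacturing sector 248.0, borrowing by resident firms from foreign banks 339.9; capital account: acquisition of foreign patents and trademarks (non-produced assets) 64.7.)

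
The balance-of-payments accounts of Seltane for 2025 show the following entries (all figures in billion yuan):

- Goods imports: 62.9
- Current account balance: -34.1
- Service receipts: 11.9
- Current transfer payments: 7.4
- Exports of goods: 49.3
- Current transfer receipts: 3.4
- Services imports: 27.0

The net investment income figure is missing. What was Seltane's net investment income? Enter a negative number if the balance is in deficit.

Current account = goods balance + services balance + net primary income + net secondary income
Sum of the known components = -32.7
Net investment income = CA - (known components) = -34.1 - (-32.7) = -1.4

-1.4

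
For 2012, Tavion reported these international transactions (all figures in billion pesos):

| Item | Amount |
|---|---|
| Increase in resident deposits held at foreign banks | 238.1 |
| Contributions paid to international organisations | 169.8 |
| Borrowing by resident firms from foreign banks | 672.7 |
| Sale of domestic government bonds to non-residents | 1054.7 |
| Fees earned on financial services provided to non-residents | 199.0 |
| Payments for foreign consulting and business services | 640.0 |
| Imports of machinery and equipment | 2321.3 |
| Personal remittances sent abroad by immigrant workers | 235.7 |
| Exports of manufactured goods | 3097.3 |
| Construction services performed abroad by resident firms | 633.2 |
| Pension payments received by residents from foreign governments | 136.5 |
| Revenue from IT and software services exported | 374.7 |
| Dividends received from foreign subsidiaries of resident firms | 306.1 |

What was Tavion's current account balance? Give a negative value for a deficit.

Goods: -2321.3 + 3097.3 = 776.0
Services: 374.7 + 199.0 + 633.2 - 640.0 = 566.9
Primary income: 306.1
Secondary income: 136.5 - 235.7 - 169.8 = -269.0
Current account = 776.0 + 566.9 + 306.1 + (-269.0) = 1380.0
(Excluded from the current account — financial account: increase in resident deposits held at foreign banks 238.1, borrowing by resident firms from foreign banks 672.7, sale of domestic government bonds to non-residents 1054.7.)

1380.0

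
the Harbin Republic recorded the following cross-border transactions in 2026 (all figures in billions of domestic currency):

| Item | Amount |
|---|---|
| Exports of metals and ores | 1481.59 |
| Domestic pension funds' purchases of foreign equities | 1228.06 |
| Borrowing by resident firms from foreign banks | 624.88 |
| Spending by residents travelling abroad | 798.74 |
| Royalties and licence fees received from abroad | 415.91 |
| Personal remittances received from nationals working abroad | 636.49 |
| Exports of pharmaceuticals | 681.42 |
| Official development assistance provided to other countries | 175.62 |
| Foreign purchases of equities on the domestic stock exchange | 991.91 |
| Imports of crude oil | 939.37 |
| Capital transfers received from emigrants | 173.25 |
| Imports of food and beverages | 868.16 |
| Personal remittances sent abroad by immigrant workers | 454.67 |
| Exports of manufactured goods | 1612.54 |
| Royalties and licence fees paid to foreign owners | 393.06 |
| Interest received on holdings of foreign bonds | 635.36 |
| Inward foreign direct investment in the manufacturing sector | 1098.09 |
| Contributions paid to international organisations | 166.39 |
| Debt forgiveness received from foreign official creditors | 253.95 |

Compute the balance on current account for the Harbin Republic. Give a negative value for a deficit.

1667.30

Goods: 1612.54 + 1481.59 - 939.37 + 681.42 - 868.16 = 1968.02
Services: -798.74 + 415.91 - 393.06 = -775.89
Primary income: 635.36
Secondary income: -454.67 + 636.49 - 166.39 - 175.62 = -160.19
Current account = 1968.02 + (-775.89) + 635.36 + (-160.19) = 1667.30
(Excluded from the current account — financial account: domestic pension funds' purchases of foreign equities 1228.06, borrowing by resident firms from foreign banks 624.88, foreign purchases of equities on the domestic stock exchange 991.91, inward foreign direct investment in the manufacturing sector 1098.09; capital account: capital transfers received from emigrants 173.25, debt forgiveness received from foreign official creditors 253.95.)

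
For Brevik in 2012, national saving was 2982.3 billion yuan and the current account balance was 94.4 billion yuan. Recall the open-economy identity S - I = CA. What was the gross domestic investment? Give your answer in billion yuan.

S - I = CA (net lending to the rest of the world).
I = S - CA = 2982.3 - 94.4 = 2887.9

2887.9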